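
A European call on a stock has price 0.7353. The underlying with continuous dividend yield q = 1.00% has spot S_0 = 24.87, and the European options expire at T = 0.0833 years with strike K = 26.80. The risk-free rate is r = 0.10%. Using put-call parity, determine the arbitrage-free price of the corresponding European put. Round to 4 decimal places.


Answer: Put price = 2.6838

Derivation:
Put-call parity: C - P = S_0 * exp(-qT) - K * exp(-rT).
S_0 * exp(-qT) = 24.8700 * 0.99916735 = 24.84929192
K * exp(-rT) = 26.8000 * 0.99991670 = 26.79776765
P = C - S*exp(-qT) + K*exp(-rT)
P = 0.7353 - 24.84929192 + 26.79776765 = 2.6838


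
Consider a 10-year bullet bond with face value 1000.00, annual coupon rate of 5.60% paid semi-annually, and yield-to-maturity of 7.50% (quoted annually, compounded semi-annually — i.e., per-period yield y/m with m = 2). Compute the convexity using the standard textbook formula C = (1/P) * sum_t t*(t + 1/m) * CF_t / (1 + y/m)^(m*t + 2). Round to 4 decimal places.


Answer: Convexity = 67.1352

Derivation:
Coupon per period c = face * coupon_rate / m = 28.000000
Periods per year m = 2; per-period yield y/m = 0.037500
Number of cashflows N = 20
Cashflows (t years, CF_t, discount factor 1/(1+y/m)^(m*t), PV):
  t = 0.5000: CF_t = 28.000000, DF = 0.963855, PV = 26.987952
  t = 1.0000: CF_t = 28.000000, DF = 0.929017, PV = 26.012484
  t = 1.5000: CF_t = 28.000000, DF = 0.895438, PV = 25.072273
  t = 2.0000: CF_t = 28.000000, DF = 0.863073, PV = 24.166047
  t = 2.5000: CF_t = 28.000000, DF = 0.831878, PV = 23.292575
  t = 3.0000: CF_t = 28.000000, DF = 0.801810, PV = 22.450675
  t = 3.5000: CF_t = 28.000000, DF = 0.772829, PV = 21.639205
  t = 4.0000: CF_t = 28.000000, DF = 0.744895, PV = 20.857065
  t = 4.5000: CF_t = 28.000000, DF = 0.717971, PV = 20.103195
  t = 5.0000: CF_t = 28.000000, DF = 0.692020, PV = 19.376573
  t = 5.5000: CF_t = 28.000000, DF = 0.667008, PV = 18.676215
  t = 6.0000: CF_t = 28.000000, DF = 0.642899, PV = 18.001171
  t = 6.5000: CF_t = 28.000000, DF = 0.619662, PV = 17.350527
  t = 7.0000: CF_t = 28.000000, DF = 0.597264, PV = 16.723399
  t = 7.5000: CF_t = 28.000000, DF = 0.575676, PV = 16.118939
  t = 8.0000: CF_t = 28.000000, DF = 0.554869, PV = 15.536327
  t = 8.5000: CF_t = 28.000000, DF = 0.534813, PV = 14.974773
  t = 9.0000: CF_t = 28.000000, DF = 0.515483, PV = 14.433516
  t = 9.5000: CF_t = 28.000000, DF = 0.496851, PV = 13.911823
  t = 10.0000: CF_t = 1028.000000, DF = 0.478892, PV = 492.301328
Price P = sum_t PV_t = 867.986060
Convexity numerator sum_t t*(t + 1/m) * CF_t / (1+y/m)^(m*t + 2):
  t = 0.5000: term = 12.536137
  t = 1.0000: term = 36.249070
  t = 1.5000: term = 69.877725
  t = 2.0000: term = 112.253374
  t = 2.5000: term = 162.294035
  t = 3.0000: term = 218.999179
  t = 3.5000: term = 281.444728
  t = 4.0000: term = 348.778321
  t = 4.5000: term = 420.214845
  t = 5.0000: term = 495.032213
  t = 5.5000: term = 572.567379
  t = 6.0000: term = 652.212568
  t = 6.5000: term = 733.411723
  t = 7.0000: term = 815.657152
  t = 7.5000: term = 898.486364
  t = 8.0000: term = 981.479080
  t = 8.5000: term = 1064.254424
  t = 9.0000: term = 1146.468267
  t = 9.5000: term = 1227.810728
  t = 10.0000: term = 48022.425921
Convexity = (1/P) * sum = 58272.453231 / 867.986060 = 67.135241


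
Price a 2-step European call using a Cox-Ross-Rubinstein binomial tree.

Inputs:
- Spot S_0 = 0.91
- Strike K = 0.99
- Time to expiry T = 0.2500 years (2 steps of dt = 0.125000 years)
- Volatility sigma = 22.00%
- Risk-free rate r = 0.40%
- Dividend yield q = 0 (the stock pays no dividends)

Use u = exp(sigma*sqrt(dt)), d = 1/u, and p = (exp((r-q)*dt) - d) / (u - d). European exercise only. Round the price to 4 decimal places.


dt = T/N = 0.125000
u = exp(sigma*sqrt(dt)) = 1.080887; d = 1/u = 0.925166
p = (exp((r-q)*dt) - d) / (u - d) = 0.483776
Discount per step: exp(-r*dt) = 0.999500
Stock lattice S(k, i) with i counting down-moves:
  k=0: S(0,0) = 0.9100
  k=1: S(1,0) = 0.9836; S(1,1) = 0.8419
  k=2: S(2,0) = 1.0632; S(2,1) = 0.9100; S(2,2) = 0.7789
Terminal payoffs V(N, i) = max(S_T - K, 0):
  V(2,0) = 0.073168; V(2,1) = 0.000000; V(2,2) = 0.000000
Backward induction: V(k, i) = exp(-r*dt) * [p * V(k+1, i) + (1-p) * V(k+1, i+1)].
  V(1,0) = exp(-r*dt) * [p*0.073168 + (1-p)*0.000000] = 0.035379
  V(1,1) = exp(-r*dt) * [p*0.000000 + (1-p)*0.000000] = 0.000000
  V(0,0) = exp(-r*dt) * [p*0.035379 + (1-p)*0.000000] = 0.017107

Answer: Price = V(0,0) = 0.0171


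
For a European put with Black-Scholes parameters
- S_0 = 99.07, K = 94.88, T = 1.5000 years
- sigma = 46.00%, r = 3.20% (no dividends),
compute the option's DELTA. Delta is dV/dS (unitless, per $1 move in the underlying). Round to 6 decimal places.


d1 = 0.4435950234; d2 = -0.1197876175
phi(d1) = 0.3615601701; exp(-qT) = 1.0000000000; exp(-rT) = 0.9531337871
N(-d1) = 0.3286677022
Delta = -exp(-qT) * N(-d1) = -1.0000000000 * 0.3286677022 = -0.328668

Answer: Delta = -0.328668


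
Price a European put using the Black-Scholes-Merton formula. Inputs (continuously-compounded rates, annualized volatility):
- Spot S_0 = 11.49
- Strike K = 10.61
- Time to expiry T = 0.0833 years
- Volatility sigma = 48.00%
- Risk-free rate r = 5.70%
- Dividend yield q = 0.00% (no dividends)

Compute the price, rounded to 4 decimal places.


Answer: Price = 0.2531

Derivation:
d1 = (ln(S/K) + (r - q + 0.5*sigma^2) * T) / (sigma * sqrt(T)) = 0.67869841
d2 = d1 - sigma * sqrt(T) = 0.54016206
exp(-rT) = 0.99526315; exp(-qT) = 1.00000000
P = K * exp(-rT) * N(-d2) - S_0 * exp(-qT) * N(-d1)
N(-d1) = 0.24866449; N(-d2) = 0.29454264
P = 10.6100 * 0.99526315 * 0.29454264 - 11.4900 * 1.00000000 * 0.24866449 = 0.2531


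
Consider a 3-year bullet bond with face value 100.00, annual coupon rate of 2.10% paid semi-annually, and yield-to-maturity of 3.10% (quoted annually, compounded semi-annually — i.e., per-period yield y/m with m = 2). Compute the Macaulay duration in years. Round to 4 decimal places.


Coupon per period c = face * coupon_rate / m = 1.050000
Periods per year m = 2; per-period yield y/m = 0.015500
Number of cashflows N = 6
Cashflows (t years, CF_t, discount factor 1/(1+y/m)^(m*t), PV):
  t = 0.5000: CF_t = 1.050000, DF = 0.984737, PV = 1.033973
  t = 1.0000: CF_t = 1.050000, DF = 0.969706, PV = 1.018191
  t = 1.5000: CF_t = 1.050000, DF = 0.954905, PV = 1.002650
  t = 2.0000: CF_t = 1.050000, DF = 0.940330, PV = 0.987346
  t = 2.5000: CF_t = 1.050000, DF = 0.925977, PV = 0.972276
  t = 3.0000: CF_t = 101.050000, DF = 0.911844, PV = 92.141813
Price P = sum_t PV_t = 97.156251
Macaulay numerator sum_t t * PV_t:
  t * PV_t at t = 0.5000: 0.516987
  t * PV_t at t = 1.0000: 1.018191
  t * PV_t at t = 1.5000: 1.503976
  t * PV_t at t = 2.0000: 1.974693
  t * PV_t at t = 2.5000: 2.430691
  t * PV_t at t = 3.0000: 276.425438
Macaulay duration D = (sum_t t * PV_t) / P = 283.869975 / 97.156251 = 2.921788

Answer: Macaulay duration = 2.9218 years


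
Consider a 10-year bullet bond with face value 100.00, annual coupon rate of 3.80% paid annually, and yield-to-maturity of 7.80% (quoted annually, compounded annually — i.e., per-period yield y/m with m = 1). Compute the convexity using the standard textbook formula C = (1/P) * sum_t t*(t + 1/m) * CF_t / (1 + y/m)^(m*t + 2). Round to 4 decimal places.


Answer: Convexity = 72.4243

Derivation:
Coupon per period c = face * coupon_rate / m = 3.800000
Periods per year m = 1; per-period yield y/m = 0.078000
Number of cashflows N = 10
Cashflows (t years, CF_t, discount factor 1/(1+y/m)^(m*t), PV):
  t = 1.0000: CF_t = 3.800000, DF = 0.927644, PV = 3.525046
  t = 2.0000: CF_t = 3.800000, DF = 0.860523, PV = 3.269987
  t = 3.0000: CF_t = 3.800000, DF = 0.798259, PV = 3.033383
  t = 4.0000: CF_t = 3.800000, DF = 0.740500, PV = 2.813899
  t = 5.0000: CF_t = 3.800000, DF = 0.686920, PV = 2.610296
  t = 6.0000: CF_t = 3.800000, DF = 0.637217, PV = 2.421425
  t = 7.0000: CF_t = 3.800000, DF = 0.591111, PV = 2.246220
  t = 8.0000: CF_t = 3.800000, DF = 0.548340, PV = 2.083692
  t = 9.0000: CF_t = 3.800000, DF = 0.508664, PV = 1.932924
  t = 10.0000: CF_t = 103.800000, DF = 0.471859, PV = 48.978981
Price P = sum_t PV_t = 72.915854
Convexity numerator sum_t t*(t + 1/m) * CF_t / (1+y/m)^(m*t + 2):
  t = 1.0000: term = 6.066767
  t = 2.0000: term = 16.883396
  t = 3.0000: term = 31.323554
  t = 4.0000: term = 48.428501
  t = 5.0000: term = 67.386597
  t = 6.0000: term = 87.515061
  t = 7.0000: term = 108.243737
  t = 8.0000: term = 129.100667
  t = 9.0000: term = 149.699289
  t = 10.0000: term = 4636.229313
Convexity = (1/P) * sum = 5280.876881 / 72.915854 = 72.424261


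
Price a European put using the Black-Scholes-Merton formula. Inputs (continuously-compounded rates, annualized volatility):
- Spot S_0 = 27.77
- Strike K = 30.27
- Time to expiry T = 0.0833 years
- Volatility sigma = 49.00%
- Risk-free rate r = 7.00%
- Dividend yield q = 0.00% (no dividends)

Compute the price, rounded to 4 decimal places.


d1 = (ln(S/K) + (r - q + 0.5*sigma^2) * T) / (sigma * sqrt(T)) = -0.49758451
d2 = d1 - sigma * sqrt(T) = -0.63900703
exp(-rT) = 0.99418597; exp(-qT) = 1.00000000
P = K * exp(-rT) * N(-d2) - S_0 * exp(-qT) * N(-d1)
N(-d1) = 0.69061154; N(-d2) = 0.73859082
P = 30.2700 * 0.99418597 * 0.73859082 - 27.7700 * 1.00000000 * 0.69061154 = 3.0489

Answer: Price = 3.0489


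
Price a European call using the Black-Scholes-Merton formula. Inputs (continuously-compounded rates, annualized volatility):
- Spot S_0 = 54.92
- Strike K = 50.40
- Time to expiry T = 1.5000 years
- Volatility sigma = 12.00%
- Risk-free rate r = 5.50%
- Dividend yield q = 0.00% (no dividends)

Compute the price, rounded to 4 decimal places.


d1 = (ln(S/K) + (r - q + 0.5*sigma^2) * T) / (sigma * sqrt(T)) = 1.21920906
d2 = d1 - sigma * sqrt(T) = 1.07223968
exp(-rT) = 0.92081144; exp(-qT) = 1.00000000
C = S_0 * exp(-qT) * N(d1) - K * exp(-rT) * N(d2)
N(d1) = 0.88861757; N(d2) = 0.85819380
C = 54.9200 * 1.00000000 * 0.88861757 - 50.4000 * 0.92081144 * 0.85819380 = 8.9750

Answer: Price = 8.9750


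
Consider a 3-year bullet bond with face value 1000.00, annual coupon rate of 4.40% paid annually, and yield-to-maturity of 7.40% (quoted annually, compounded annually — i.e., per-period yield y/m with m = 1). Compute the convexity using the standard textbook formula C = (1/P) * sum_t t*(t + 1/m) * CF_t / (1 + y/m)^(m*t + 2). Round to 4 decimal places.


Coupon per period c = face * coupon_rate / m = 44.000000
Periods per year m = 1; per-period yield y/m = 0.074000
Number of cashflows N = 3
Cashflows (t years, CF_t, discount factor 1/(1+y/m)^(m*t), PV):
  t = 1.0000: CF_t = 44.000000, DF = 0.931099, PV = 40.968343
  t = 2.0000: CF_t = 44.000000, DF = 0.866945, PV = 38.145570
  t = 3.0000: CF_t = 1044.000000, DF = 0.807211, PV = 842.728448
Price P = sum_t PV_t = 921.842361
Convexity numerator sum_t t*(t + 1/m) * CF_t / (1+y/m)^(m*t + 2):
  t = 1.0000: term = 71.034582
  t = 2.0000: term = 198.420620
  t = 3.0000: term = 8767.188372
Convexity = (1/P) * sum = 9036.643573 / 921.842361 = 9.802808

Answer: Convexity = 9.8028


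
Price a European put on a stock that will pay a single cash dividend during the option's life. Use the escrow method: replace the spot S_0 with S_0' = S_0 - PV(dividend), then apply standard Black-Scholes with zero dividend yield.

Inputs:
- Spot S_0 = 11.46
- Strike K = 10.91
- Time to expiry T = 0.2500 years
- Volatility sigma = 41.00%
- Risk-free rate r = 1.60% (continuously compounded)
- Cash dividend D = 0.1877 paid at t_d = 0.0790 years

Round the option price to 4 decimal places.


Answer: Price = 0.7151

Derivation:
PV(D) = D * exp(-r * t_d) = 0.1877 * 0.99873680 = 0.18746290
S_0' = S_0 - PV(D) = 11.4600 - 0.18746290 = 11.27253710
d1 = (ln(S_0'/K) + (r + sigma^2/2)*T) / (sigma*sqrt(T)) = 0.28147377
d2 = d1 - sigma*sqrt(T) = 0.07647377
exp(-rT) = 0.99600799
N(-d1) = 0.38917352; N(-d2) = 0.46952109
P = K * exp(-rT) * N(-d2) - S_0' * N(-d1) = 10.9100 * 0.99600799 * 0.46952109 - 11.27253710 * 0.38917352 = 0.7151


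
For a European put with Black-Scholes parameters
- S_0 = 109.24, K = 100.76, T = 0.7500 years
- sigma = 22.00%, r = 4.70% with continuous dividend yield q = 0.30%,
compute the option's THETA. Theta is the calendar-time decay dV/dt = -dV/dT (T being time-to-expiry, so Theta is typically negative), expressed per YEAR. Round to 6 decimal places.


Answer: Theta = -3.017916

Derivation:
d1 = 0.6925885700; d2 = 0.5020629812
phi(d1) = 0.3138694961; exp(-qT) = 0.9977525294; exp(-rT) = 0.9653640451
Theta = -S*exp(-qT)*phi(d1)*sigma/(2*sqrt(T)) + r*K*exp(-rT)*N(-d2) - q*S*exp(-qT)*N(-d1)
N(-d1) = 0.2442838927; N(-d2) = 0.3078116096; sqrt(T) = 0.8660254038
Term 1 = -109.2400 * 0.9977525294 * 0.3138694961 * 0.2200 / (2 * 0.8660254038) = -4.3452592477
Term 2 = 0.0470 * 100.7600 * 0.9653640451 * 0.3078116096 = 1.4072204320
Term 3 = -0.0030 * 109.2400 * 0.9977525294 * 0.2442838927 = -0.0798767922
Theta = -4.3452592477 + (1.4072204320) + (-0.0798767922) = -3.017916


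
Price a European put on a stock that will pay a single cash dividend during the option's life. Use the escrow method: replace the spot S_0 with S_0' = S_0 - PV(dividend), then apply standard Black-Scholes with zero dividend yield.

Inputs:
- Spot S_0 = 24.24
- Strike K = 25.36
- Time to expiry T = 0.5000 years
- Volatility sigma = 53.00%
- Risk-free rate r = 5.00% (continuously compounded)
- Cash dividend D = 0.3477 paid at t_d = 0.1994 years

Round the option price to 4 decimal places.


PV(D) = D * exp(-r * t_d) = 0.3477 * 0.99007954 = 0.34425065
S_0' = S_0 - PV(D) = 24.2400 - 0.34425065 = 23.89574935
d1 = (ln(S_0'/K) + (r + sigma^2/2)*T) / (sigma*sqrt(T)) = 0.09539928
d2 = d1 - sigma*sqrt(T) = -0.27936732
exp(-rT) = 0.97530991
N(-d1) = 0.46199885; N(-d2) = 0.61001853
P = K * exp(-rT) * N(-d2) - S_0' * N(-d1) = 25.3600 * 0.97530991 * 0.61001853 - 23.89574935 * 0.46199885 = 4.0483

Answer: Price = 4.0483


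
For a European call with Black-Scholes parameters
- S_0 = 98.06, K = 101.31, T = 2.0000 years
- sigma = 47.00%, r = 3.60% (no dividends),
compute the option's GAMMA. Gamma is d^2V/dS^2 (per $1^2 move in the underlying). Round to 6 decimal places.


Answer: Gamma = 0.005669

Derivation:
d1 = 0.3916083929; d2 = -0.2730719814
phi(d1) = 0.3694953586; exp(-qT) = 1.0000000000; exp(-rT) = 0.9305308958
Gamma = exp(-qT) * phi(d1) / (S * sigma * sqrt(T)) = 1.0000000000 * 0.3694953586 / (98.0600 * 0.4700 * 1.4142135624) = 0.005669


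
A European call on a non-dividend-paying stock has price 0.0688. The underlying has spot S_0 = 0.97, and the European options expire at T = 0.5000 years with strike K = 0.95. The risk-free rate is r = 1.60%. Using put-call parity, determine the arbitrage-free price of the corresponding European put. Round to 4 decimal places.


Put-call parity: C - P = S_0 * exp(-qT) - K * exp(-rT).
S_0 * exp(-qT) = 0.9700 * 1.00000000 = 0.97000000
K * exp(-rT) = 0.9500 * 0.99203191 = 0.94243032
P = C - S*exp(-qT) + K*exp(-rT)
P = 0.0688 - 0.97000000 + 0.94243032 = 0.0412

Answer: Put price = 0.0412


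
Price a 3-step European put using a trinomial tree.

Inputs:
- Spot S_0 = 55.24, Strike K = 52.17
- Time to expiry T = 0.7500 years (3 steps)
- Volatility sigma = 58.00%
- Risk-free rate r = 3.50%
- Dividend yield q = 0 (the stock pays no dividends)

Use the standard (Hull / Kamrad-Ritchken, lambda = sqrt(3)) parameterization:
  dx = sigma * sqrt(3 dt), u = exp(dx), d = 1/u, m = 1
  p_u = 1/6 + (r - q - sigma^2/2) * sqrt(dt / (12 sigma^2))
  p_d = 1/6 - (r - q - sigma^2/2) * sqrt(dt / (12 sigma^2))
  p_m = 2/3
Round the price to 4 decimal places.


dt = T/N = 0.250000; dx = sigma*sqrt(3*dt) = 0.502295
u = exp(dx) = 1.652509; d = 1/u = 0.605140
p_u = 0.133519, p_m = 0.666667, p_d = 0.199815
Discount per step: exp(-r*dt) = 0.991288
Stock lattice S(k, j) with j the centered position index:
  k=0: S(0,+0) = 55.2400
  k=1: S(1,-1) = 33.4280; S(1,+0) = 55.2400; S(1,+1) = 91.2846
  k=2: S(2,-2) = 20.2286; S(2,-1) = 33.4280; S(2,+0) = 55.2400; S(2,+1) = 91.2846; S(2,+2) = 150.8486
  k=3: S(3,-3) = 12.2411; S(3,-2) = 20.2286; S(3,-1) = 33.4280; S(3,+0) = 55.2400; S(3,+1) = 91.2846; S(3,+2) = 150.8486; S(3,+3) = 249.2787
Terminal payoffs V(N, j) = max(K - S_T, 0):
  V(3,-3) = 39.928851; V(3,-2) = 31.941392; V(3,-1) = 18.742043; V(3,+0) = 0.000000; V(3,+1) = 0.000000; V(3,+2) = 0.000000; V(3,+3) = 0.000000
Backward induction: V(k, j) = exp(-r*dt) * [p_u * V(k+1, j+1) + p_m * V(k+1, j) + p_d * V(k+1, j-1)]
  V(2,-2) = exp(-r*dt) * [p_u*18.742043 + p_m*31.941392 + p_d*39.928851] = 31.498222
  V(2,-1) = exp(-r*dt) * [p_u*0.000000 + p_m*18.742043 + p_d*31.941392] = 18.712596
  V(2,+0) = exp(-r*dt) * [p_u*0.000000 + p_m*0.000000 + p_d*18.742043] = 3.712307
  V(2,+1) = exp(-r*dt) * [p_u*0.000000 + p_m*0.000000 + p_d*0.000000] = 0.000000
  V(2,+2) = exp(-r*dt) * [p_u*0.000000 + p_m*0.000000 + p_d*0.000000] = 0.000000
  V(1,-1) = exp(-r*dt) * [p_u*3.712307 + p_m*18.712596 + p_d*31.498222] = 19.096700
  V(1,+0) = exp(-r*dt) * [p_u*0.000000 + p_m*3.712307 + p_d*18.712596] = 6.159786
  V(1,+1) = exp(-r*dt) * [p_u*0.000000 + p_m*0.000000 + p_d*3.712307] = 0.735311
  V(0,+0) = exp(-r*dt) * [p_u*0.735311 + p_m*6.159786 + p_d*19.096700] = 7.950627

Answer: Price = V(0,0) = 7.9506


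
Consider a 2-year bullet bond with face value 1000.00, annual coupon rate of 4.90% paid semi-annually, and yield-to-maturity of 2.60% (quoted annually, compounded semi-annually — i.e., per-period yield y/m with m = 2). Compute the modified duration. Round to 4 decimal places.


Answer: Modified duration = 1.9063

Derivation:
Coupon per period c = face * coupon_rate / m = 24.500000
Periods per year m = 2; per-period yield y/m = 0.013000
Number of cashflows N = 4
Cashflows (t years, CF_t, discount factor 1/(1+y/m)^(m*t), PV):
  t = 0.5000: CF_t = 24.500000, DF = 0.987167, PV = 24.185587
  t = 1.0000: CF_t = 24.500000, DF = 0.974498, PV = 23.875210
  t = 1.5000: CF_t = 24.500000, DF = 0.961992, PV = 23.568815
  t = 2.0000: CF_t = 1024.500000, DF = 0.949647, PV = 972.913392
Price P = sum_t PV_t = 1044.543004
First compute Macaulay numerator sum_t t * PV_t:
  t * PV_t at t = 0.5000: 12.092794
  t * PV_t at t = 1.0000: 23.875210
  t * PV_t at t = 1.5000: 35.353223
  t * PV_t at t = 2.0000: 1945.826783
Macaulay duration D = 2017.148009 / 1044.543004 = 1.931130
Modified duration = D / (1 + y/m) = 1.931130 / (1 + 0.013000) = 1.906347


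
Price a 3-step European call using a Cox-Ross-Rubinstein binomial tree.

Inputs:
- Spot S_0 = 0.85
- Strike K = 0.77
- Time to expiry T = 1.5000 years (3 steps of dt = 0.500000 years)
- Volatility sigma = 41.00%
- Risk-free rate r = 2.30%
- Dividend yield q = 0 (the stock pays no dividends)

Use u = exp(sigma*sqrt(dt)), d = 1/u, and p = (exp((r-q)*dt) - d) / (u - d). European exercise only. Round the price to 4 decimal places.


Answer: Price = V(0,0) = 0.2265

Derivation:
dt = T/N = 0.500000
u = exp(sigma*sqrt(dt)) = 1.336312; d = 1/u = 0.748328
p = (exp((r-q)*dt) - d) / (u - d) = 0.447696
Discount per step: exp(-r*dt) = 0.988566
Stock lattice S(k, i) with i counting down-moves:
  k=0: S(0,0) = 0.8500
  k=1: S(1,0) = 1.1359; S(1,1) = 0.6361
  k=2: S(2,0) = 1.5179; S(2,1) = 0.8500; S(2,2) = 0.4760
  k=3: S(3,0) = 2.0283; S(3,1) = 1.1359; S(3,2) = 0.6361; S(3,3) = 0.3562
Terminal payoffs V(N, i) = max(S_T - K, 0):
  V(3,0) = 1.258350; V(3,1) = 0.365865; V(3,2) = 0.000000; V(3,3) = 0.000000
Backward induction: V(k, i) = exp(-r*dt) * [p * V(k+1, i) + (1-p) * V(k+1, i+1)].
  V(2,0) = exp(-r*dt) * [p*1.258350 + (1-p)*0.365865] = 0.756675
  V(2,1) = exp(-r*dt) * [p*0.365865 + (1-p)*0.000000] = 0.161924
  V(2,2) = exp(-r*dt) * [p*0.000000 + (1-p)*0.000000] = 0.000000
  V(1,0) = exp(-r*dt) * [p*0.756675 + (1-p)*0.161924] = 0.423296
  V(1,1) = exp(-r*dt) * [p*0.161924 + (1-p)*0.000000] = 0.071664
  V(0,0) = exp(-r*dt) * [p*0.423296 + (1-p)*0.071664] = 0.226469


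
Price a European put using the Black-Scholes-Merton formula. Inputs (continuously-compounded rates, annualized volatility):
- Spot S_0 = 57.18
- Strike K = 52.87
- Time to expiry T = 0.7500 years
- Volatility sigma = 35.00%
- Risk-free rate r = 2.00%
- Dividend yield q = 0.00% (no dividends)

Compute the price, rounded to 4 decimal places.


d1 = (ln(S/K) + (r - q + 0.5*sigma^2) * T) / (sigma * sqrt(T)) = 0.45958934
d2 = d1 - sigma * sqrt(T) = 0.15648045
exp(-rT) = 0.98511194; exp(-qT) = 1.00000000
P = K * exp(-rT) * N(-d2) - S_0 * exp(-qT) * N(-d1)
N(-d1) = 0.32290550; N(-d2) = 0.43782716
P = 52.8700 * 0.98511194 * 0.43782716 - 57.1800 * 1.00000000 * 0.32290550 = 4.3396

Answer: Price = 4.3396


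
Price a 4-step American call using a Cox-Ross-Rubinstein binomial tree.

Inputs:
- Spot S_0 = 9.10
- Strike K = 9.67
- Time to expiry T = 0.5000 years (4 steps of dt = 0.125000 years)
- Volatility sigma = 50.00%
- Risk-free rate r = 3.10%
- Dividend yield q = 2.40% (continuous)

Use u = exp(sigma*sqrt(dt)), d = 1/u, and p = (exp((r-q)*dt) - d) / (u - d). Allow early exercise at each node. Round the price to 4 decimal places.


dt = T/N = 0.125000
u = exp(sigma*sqrt(dt)) = 1.193365; d = 1/u = 0.837967
p = (exp((r-q)*dt) - d) / (u - d) = 0.458384
Discount per step: exp(-r*dt) = 0.996132
Stock lattice S(k, i) with i counting down-moves:
  k=0: S(0,0) = 9.1000
  k=1: S(1,0) = 10.8596; S(1,1) = 7.6255
  k=2: S(2,0) = 12.9595; S(2,1) = 9.1000; S(2,2) = 6.3899
  k=3: S(3,0) = 15.4654; S(3,1) = 10.8596; S(3,2) = 7.6255; S(3,3) = 5.3545
  k=4: S(4,0) = 18.4558; S(4,1) = 12.9595; S(4,2) = 9.1000; S(4,3) = 6.3899; S(4,4) = 4.4869
Terminal payoffs V(N, i) = max(S_T - K, 0):
  V(4,0) = 8.785846; V(4,1) = 3.289483; V(4,2) = 0.000000; V(4,3) = 0.000000; V(4,4) = 0.000000
Backward induction: V(k, i) = exp(-r*dt) * [p * V(k+1, i) + (1-p) * V(k+1, i+1)]; then take max(V_cont, immediate exercise) for American.
  V(3,0) = exp(-r*dt) * [p*8.785846 + (1-p)*3.289483] = 5.786460; exercise = 5.795388; V(3,0) = max -> 5.795388
  V(3,1) = exp(-r*dt) * [p*3.289483 + (1-p)*0.000000] = 1.502014; exercise = 1.189618; V(3,1) = max -> 1.502014
  V(3,2) = exp(-r*dt) * [p*0.000000 + (1-p)*0.000000] = 0.000000; exercise = 0.000000; V(3,2) = max -> 0.000000
  V(3,3) = exp(-r*dt) * [p*0.000000 + (1-p)*0.000000] = 0.000000; exercise = 0.000000; V(3,3) = max -> 0.000000
  V(2,0) = exp(-r*dt) * [p*5.795388 + (1-p)*1.502014] = 3.456606; exercise = 3.289483; V(2,0) = max -> 3.456606
  V(2,1) = exp(-r*dt) * [p*1.502014 + (1-p)*0.000000] = 0.685836; exercise = 0.000000; V(2,1) = max -> 0.685836
  V(2,2) = exp(-r*dt) * [p*0.000000 + (1-p)*0.000000] = 0.000000; exercise = 0.000000; V(2,2) = max -> 0.000000
  V(1,0) = exp(-r*dt) * [p*3.456606 + (1-p)*0.685836] = 1.948347; exercise = 1.189618; V(1,0) = max -> 1.948347
  V(1,1) = exp(-r*dt) * [p*0.685836 + (1-p)*0.000000] = 0.313160; exercise = 0.000000; V(1,1) = max -> 0.313160
  V(0,0) = exp(-r*dt) * [p*1.948347 + (1-p)*0.313160] = 1.058593; exercise = 0.000000; V(0,0) = max -> 1.058593

Answer: Price = V(0,0) = 1.0586


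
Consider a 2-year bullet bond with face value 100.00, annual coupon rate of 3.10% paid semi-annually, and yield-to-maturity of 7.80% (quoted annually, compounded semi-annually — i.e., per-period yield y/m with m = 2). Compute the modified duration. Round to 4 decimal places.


Coupon per period c = face * coupon_rate / m = 1.550000
Periods per year m = 2; per-period yield y/m = 0.039000
Number of cashflows N = 4
Cashflows (t years, CF_t, discount factor 1/(1+y/m)^(m*t), PV):
  t = 0.5000: CF_t = 1.550000, DF = 0.962464, PV = 1.491819
  t = 1.0000: CF_t = 1.550000, DF = 0.926337, PV = 1.435822
  t = 1.5000: CF_t = 1.550000, DF = 0.891566, PV = 1.381927
  t = 2.0000: CF_t = 101.550000, DF = 0.858100, PV = 87.140037
Price P = sum_t PV_t = 91.449604
First compute Macaulay numerator sum_t t * PV_t:
  t * PV_t at t = 0.5000: 0.745910
  t * PV_t at t = 1.0000: 1.435822
  t * PV_t at t = 1.5000: 2.072890
  t * PV_t at t = 2.0000: 174.280073
Macaulay duration D = 178.534695 / 91.449604 = 1.952274
Modified duration = D / (1 + y/m) = 1.952274 / (1 + 0.039000) = 1.878993

Answer: Modified duration = 1.8790


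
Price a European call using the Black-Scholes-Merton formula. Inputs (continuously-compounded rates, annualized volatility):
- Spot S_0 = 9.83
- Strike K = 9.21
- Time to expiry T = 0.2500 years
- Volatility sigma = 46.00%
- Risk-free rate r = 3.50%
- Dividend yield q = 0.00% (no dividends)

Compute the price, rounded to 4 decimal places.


Answer: Price = 1.2622

Derivation:
d1 = (ln(S/K) + (r - q + 0.5*sigma^2) * T) / (sigma * sqrt(T)) = 0.43630036
d2 = d1 - sigma * sqrt(T) = 0.20630036
exp(-rT) = 0.99128817; exp(-qT) = 1.00000000
C = S_0 * exp(-qT) * N(d1) - K * exp(-rT) * N(d2)
N(d1) = 0.66869059; N(d2) = 0.58172185
C = 9.8300 * 1.00000000 * 0.66869059 - 9.2100 * 0.99128817 * 0.58172185 = 1.2622


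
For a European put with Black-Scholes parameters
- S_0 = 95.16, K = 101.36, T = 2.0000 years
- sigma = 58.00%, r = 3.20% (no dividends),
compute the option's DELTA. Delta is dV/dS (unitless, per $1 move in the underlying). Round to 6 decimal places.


Answer: Delta = -0.340464

Derivation:
d1 = 0.4111961861; d2 = -0.4090476801
phi(d1) = 0.3666015612; exp(-qT) = 1.0000000000; exp(-rT) = 0.9380049995
N(-d1) = 0.3404643423
Delta = -exp(-qT) * N(-d1) = -1.0000000000 * 0.3404643423 = -0.340464


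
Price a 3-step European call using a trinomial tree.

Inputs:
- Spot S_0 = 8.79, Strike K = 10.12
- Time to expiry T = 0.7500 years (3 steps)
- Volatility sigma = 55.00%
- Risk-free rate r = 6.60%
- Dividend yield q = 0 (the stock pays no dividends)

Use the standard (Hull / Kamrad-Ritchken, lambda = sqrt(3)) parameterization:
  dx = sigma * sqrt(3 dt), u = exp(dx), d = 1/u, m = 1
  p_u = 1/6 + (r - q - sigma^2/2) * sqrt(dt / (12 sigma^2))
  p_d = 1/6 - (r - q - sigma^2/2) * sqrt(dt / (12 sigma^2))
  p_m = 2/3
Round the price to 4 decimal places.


dt = T/N = 0.250000; dx = sigma*sqrt(3*dt) = 0.476314
u = exp(dx) = 1.610128; d = 1/u = 0.621068
p_u = 0.144294, p_m = 0.666667, p_d = 0.189039
Discount per step: exp(-r*dt) = 0.983635
Stock lattice S(k, j) with j the centered position index:
  k=0: S(0,+0) = 8.7900
  k=1: S(1,-1) = 5.4592; S(1,+0) = 8.7900; S(1,+1) = 14.1530
  k=2: S(2,-2) = 3.3905; S(2,-1) = 5.4592; S(2,+0) = 8.7900; S(2,+1) = 14.1530; S(2,+2) = 22.7882
  k=3: S(3,-3) = 2.1058; S(3,-2) = 3.3905; S(3,-1) = 5.4592; S(3,+0) = 8.7900; S(3,+1) = 14.1530; S(3,+2) = 22.7882; S(3,+3) = 36.6919
Terminal payoffs V(N, j) = max(S_T - K, 0):
  V(3,-3) = 0.000000; V(3,-2) = 0.000000; V(3,-1) = 0.000000; V(3,+0) = 0.000000; V(3,+1) = 4.033029; V(3,+2) = 12.668195; V(3,+3) = 26.571922
Backward induction: V(k, j) = exp(-r*dt) * [p_u * V(k+1, j+1) + p_m * V(k+1, j) + p_d * V(k+1, j-1)]
  V(2,-2) = exp(-r*dt) * [p_u*0.000000 + p_m*0.000000 + p_d*0.000000] = 0.000000
  V(2,-1) = exp(-r*dt) * [p_u*0.000000 + p_m*0.000000 + p_d*0.000000] = 0.000000
  V(2,+0) = exp(-r*dt) * [p_u*4.033029 + p_m*0.000000 + p_d*0.000000] = 0.572420
  V(2,+1) = exp(-r*dt) * [p_u*12.668195 + p_m*4.033029 + p_d*0.000000] = 4.442722
  V(2,+2) = exp(-r*dt) * [p_u*26.571922 + p_m*12.668195 + p_d*4.033029] = 12.828613
  V(1,-1) = exp(-r*dt) * [p_u*0.572420 + p_m*0.000000 + p_d*0.000000] = 0.081245
  V(1,+0) = exp(-r*dt) * [p_u*4.442722 + p_m*0.572420 + p_d*0.000000] = 1.005937
  V(1,+1) = exp(-r*dt) * [p_u*12.828613 + p_m*4.442722 + p_d*0.572420] = 4.840589
  V(0,+0) = exp(-r*dt) * [p_u*4.840589 + p_m*1.005937 + p_d*0.081245] = 1.361797

Answer: Price = V(0,0) = 1.3618


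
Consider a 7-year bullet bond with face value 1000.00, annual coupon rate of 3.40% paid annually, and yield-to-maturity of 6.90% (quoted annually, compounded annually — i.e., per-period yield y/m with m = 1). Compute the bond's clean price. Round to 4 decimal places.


Coupon per period c = face * coupon_rate / m = 34.000000
Periods per year m = 1; per-period yield y/m = 0.069000
Number of cashflows N = 7
Cashflows (t years, CF_t, discount factor 1/(1+y/m)^(m*t), PV):
  t = 1.0000: CF_t = 34.000000, DF = 0.935454, PV = 31.805426
  t = 2.0000: CF_t = 34.000000, DF = 0.875074, PV = 29.752503
  t = 3.0000: CF_t = 34.000000, DF = 0.818591, PV = 27.832089
  t = 4.0000: CF_t = 34.000000, DF = 0.765754, PV = 26.035630
  t = 5.0000: CF_t = 34.000000, DF = 0.716327, PV = 24.355127
  t = 6.0000: CF_t = 34.000000, DF = 0.670091, PV = 22.783093
  t = 7.0000: CF_t = 1034.000000, DF = 0.626839, PV = 648.151607
Price P = sum_t PV_t = 810.715475

Answer: Price = 810.7155


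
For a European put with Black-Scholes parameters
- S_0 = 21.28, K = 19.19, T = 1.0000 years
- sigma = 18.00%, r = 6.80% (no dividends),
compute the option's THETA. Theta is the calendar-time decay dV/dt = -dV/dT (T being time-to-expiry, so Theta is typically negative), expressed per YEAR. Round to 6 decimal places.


Answer: Theta = -0.207026

Derivation:
d1 = 1.0421019692; d2 = 0.8621019692
phi(d1) = 0.2317892349; exp(-qT) = 1.0000000000; exp(-rT) = 0.9342604736
Theta = -S*exp(-qT)*phi(d1)*sigma/(2*sqrt(T)) + r*K*exp(-rT)*N(-d2) - q*S*exp(-qT)*N(-d1)
N(-d1) = 0.1486822029; N(-d2) = 0.1943157039; sqrt(T) = 1.0000000000
Term 1 = -21.2800 * 1.0000000000 * 0.2317892349 * 0.1800 / (2 * 1.0000000000) = -0.4439227427
Term 2 = 0.0680 * 19.1900 * 0.9342604736 * 0.1943157039 = 0.2368971101
Term 3 = 0 (no dividend yield, q = 0)
Theta = -0.4439227427 + (0.2368971101) + (0.0000000000) = -0.207026


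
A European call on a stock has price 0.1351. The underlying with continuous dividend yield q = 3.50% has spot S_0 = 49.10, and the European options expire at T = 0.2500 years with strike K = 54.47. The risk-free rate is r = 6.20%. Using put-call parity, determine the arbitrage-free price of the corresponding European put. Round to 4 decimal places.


Answer: Put price = 5.0951

Derivation:
Put-call parity: C - P = S_0 * exp(-qT) - K * exp(-rT).
S_0 * exp(-qT) = 49.1000 * 0.99128817 = 48.67224914
K * exp(-rT) = 54.4700 * 0.98461951 = 53.63222453
P = C - S*exp(-qT) + K*exp(-rT)
P = 0.1351 - 48.67224914 + 53.63222453 = 5.0951


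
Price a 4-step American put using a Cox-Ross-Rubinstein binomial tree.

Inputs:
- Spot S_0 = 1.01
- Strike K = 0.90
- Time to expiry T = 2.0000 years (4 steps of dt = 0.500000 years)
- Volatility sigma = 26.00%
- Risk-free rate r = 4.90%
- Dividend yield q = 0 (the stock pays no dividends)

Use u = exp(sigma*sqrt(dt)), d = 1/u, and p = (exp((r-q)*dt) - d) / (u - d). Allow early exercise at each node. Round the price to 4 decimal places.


Answer: Price = V(0,0) = 0.0646

Derivation:
dt = T/N = 0.500000
u = exp(sigma*sqrt(dt)) = 1.201833; d = 1/u = 0.832062
p = (exp((r-q)*dt) - d) / (u - d) = 0.521243
Discount per step: exp(-r*dt) = 0.975798
Stock lattice S(k, i) with i counting down-moves:
  k=0: S(0,0) = 1.0100
  k=1: S(1,0) = 1.2139; S(1,1) = 0.8404
  k=2: S(2,0) = 1.4588; S(2,1) = 1.0100; S(2,2) = 0.6993
  k=3: S(3,0) = 1.7533; S(3,1) = 1.2139; S(3,2) = 0.8404; S(3,3) = 0.5818
  k=4: S(4,0) = 2.1072; S(4,1) = 1.4588; S(4,2) = 1.0100; S(4,3) = 0.6993; S(4,4) = 0.4841
Terminal payoffs V(N, i) = max(K - S_T, 0):
  V(4,0) = 0.000000; V(4,1) = 0.000000; V(4,2) = 0.000000; V(4,3) = 0.200749; V(4,4) = 0.415889
Backward induction: V(k, i) = exp(-r*dt) * [p * V(k+1, i) + (1-p) * V(k+1, i+1)]; then take max(V_cont, immediate exercise) for American.
  V(3,0) = exp(-r*dt) * [p*0.000000 + (1-p)*0.000000] = 0.000000; exercise = 0.000000; V(3,0) = max -> 0.000000
  V(3,1) = exp(-r*dt) * [p*0.000000 + (1-p)*0.000000] = 0.000000; exercise = 0.000000; V(3,1) = max -> 0.000000
  V(3,2) = exp(-r*dt) * [p*0.000000 + (1-p)*0.200749] = 0.093784; exercise = 0.059617; V(3,2) = max -> 0.093784
  V(3,3) = exp(-r*dt) * [p*0.200749 + (1-p)*0.415889] = 0.296397; exercise = 0.318179; V(3,3) = max -> 0.318179
  V(2,0) = exp(-r*dt) * [p*0.000000 + (1-p)*0.000000] = 0.000000; exercise = 0.000000; V(2,0) = max -> 0.000000
  V(2,1) = exp(-r*dt) * [p*0.000000 + (1-p)*0.093784] = 0.043813; exercise = 0.000000; V(2,1) = max -> 0.043813
  V(2,2) = exp(-r*dt) * [p*0.093784 + (1-p)*0.318179] = 0.196345; exercise = 0.200749; V(2,2) = max -> 0.200749
  V(1,0) = exp(-r*dt) * [p*0.000000 + (1-p)*0.043813] = 0.020468; exercise = 0.000000; V(1,0) = max -> 0.020468
  V(1,1) = exp(-r*dt) * [p*0.043813 + (1-p)*0.200749] = 0.116068; exercise = 0.059617; V(1,1) = max -> 0.116068
  V(0,0) = exp(-r*dt) * [p*0.020468 + (1-p)*0.116068] = 0.064634; exercise = 0.000000; V(0,0) = max -> 0.064634


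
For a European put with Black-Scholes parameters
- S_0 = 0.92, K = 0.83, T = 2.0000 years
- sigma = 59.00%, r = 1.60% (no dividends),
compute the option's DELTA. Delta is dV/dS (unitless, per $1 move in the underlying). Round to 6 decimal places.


d1 = 0.5789262622; d2 = -0.2554597396
phi(d1) = 0.3373897996; exp(-qT) = 1.0000000000; exp(-rT) = 0.9685065821
N(-d1) = 0.2813194644
Delta = -exp(-qT) * N(-d1) = -1.0000000000 * 0.2813194644 = -0.281319

Answer: Delta = -0.281319


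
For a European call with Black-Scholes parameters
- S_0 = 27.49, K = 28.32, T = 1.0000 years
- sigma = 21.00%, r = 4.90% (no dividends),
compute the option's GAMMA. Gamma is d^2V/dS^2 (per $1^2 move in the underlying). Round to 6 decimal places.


Answer: Gamma = 0.067782

Derivation:
d1 = 0.1966858731; d2 = -0.0133141269
phi(d1) = 0.3912998240; exp(-qT) = 1.0000000000; exp(-rT) = 0.9521811297
Gamma = exp(-qT) * phi(d1) / (S * sigma * sqrt(T)) = 1.0000000000 * 0.3912998240 / (27.4900 * 0.2100 * 1.0000000000) = 0.067782


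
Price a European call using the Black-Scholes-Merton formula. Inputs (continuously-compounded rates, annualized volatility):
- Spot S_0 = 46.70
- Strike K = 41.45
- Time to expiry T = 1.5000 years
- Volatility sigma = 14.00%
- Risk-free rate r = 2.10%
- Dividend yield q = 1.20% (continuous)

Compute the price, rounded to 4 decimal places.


Answer: Price = 6.6258

Derivation:
d1 = (ln(S/K) + (r - q + 0.5*sigma^2) * T) / (sigma * sqrt(T)) = 0.85998251
d2 = d1 - sigma * sqrt(T) = 0.68851823
exp(-rT) = 0.96899096; exp(-qT) = 0.98216103
C = S_0 * exp(-qT) * N(d1) - K * exp(-rT) * N(d2)
N(d1) = 0.80510066; N(d2) = 0.75443675
C = 46.7000 * 0.98216103 * 0.80510066 - 41.4500 * 0.96899096 * 0.75443675 = 6.6258


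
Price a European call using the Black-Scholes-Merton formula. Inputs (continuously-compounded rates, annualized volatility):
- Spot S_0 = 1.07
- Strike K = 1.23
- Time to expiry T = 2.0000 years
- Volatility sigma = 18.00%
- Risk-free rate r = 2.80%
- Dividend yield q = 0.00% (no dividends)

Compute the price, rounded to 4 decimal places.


Answer: Price = 0.0725

Derivation:
d1 = (ln(S/K) + (r - q + 0.5*sigma^2) * T) / (sigma * sqrt(T)) = -0.20017219
d2 = d1 - sigma * sqrt(T) = -0.45473063
exp(-rT) = 0.94553914; exp(-qT) = 1.00000000
C = S_0 * exp(-qT) * N(d1) - K * exp(-rT) * N(d2)
N(d1) = 0.42067296; N(d2) = 0.32465152
C = 1.0700 * 1.00000000 * 0.42067296 - 1.2300 * 0.94553914 * 0.32465152 = 0.0725


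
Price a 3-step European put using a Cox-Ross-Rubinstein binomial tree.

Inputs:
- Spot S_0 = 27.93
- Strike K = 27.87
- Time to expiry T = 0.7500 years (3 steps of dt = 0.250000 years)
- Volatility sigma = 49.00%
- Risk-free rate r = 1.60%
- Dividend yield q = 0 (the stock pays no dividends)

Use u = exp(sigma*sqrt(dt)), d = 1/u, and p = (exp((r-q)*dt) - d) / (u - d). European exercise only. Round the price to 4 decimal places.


Answer: Price = V(0,0) = 4.8514

Derivation:
dt = T/N = 0.250000
u = exp(sigma*sqrt(dt)) = 1.277621; d = 1/u = 0.782705
p = (exp((r-q)*dt) - d) / (u - d) = 0.447153
Discount per step: exp(-r*dt) = 0.996008
Stock lattice S(k, i) with i counting down-moves:
  k=0: S(0,0) = 27.9300
  k=1: S(1,0) = 35.6840; S(1,1) = 21.8609
  k=2: S(2,0) = 45.5906; S(2,1) = 27.9300; S(2,2) = 17.1107
  k=3: S(3,0) = 58.2475; S(3,1) = 35.6840; S(3,2) = 21.8609; S(3,3) = 13.3926
Terminal payoffs V(N, i) = max(K - S_T, 0):
  V(3,0) = 0.000000; V(3,1) = 0.000000; V(3,2) = 6.009062; V(3,3) = 14.477413
Backward induction: V(k, i) = exp(-r*dt) * [p * V(k+1, i) + (1-p) * V(k+1, i+1)].
  V(2,0) = exp(-r*dt) * [p*0.000000 + (1-p)*0.000000] = 0.000000
  V(2,1) = exp(-r*dt) * [p*0.000000 + (1-p)*6.009062] = 3.308831
  V(2,2) = exp(-r*dt) * [p*6.009062 + (1-p)*14.477413] = 10.648087
  V(1,0) = exp(-r*dt) * [p*0.000000 + (1-p)*3.308831] = 1.821975
  V(1,1) = exp(-r*dt) * [p*3.308831 + (1-p)*10.648087] = 7.336911
  V(0,0) = exp(-r*dt) * [p*1.821975 + (1-p)*7.336911] = 4.851447


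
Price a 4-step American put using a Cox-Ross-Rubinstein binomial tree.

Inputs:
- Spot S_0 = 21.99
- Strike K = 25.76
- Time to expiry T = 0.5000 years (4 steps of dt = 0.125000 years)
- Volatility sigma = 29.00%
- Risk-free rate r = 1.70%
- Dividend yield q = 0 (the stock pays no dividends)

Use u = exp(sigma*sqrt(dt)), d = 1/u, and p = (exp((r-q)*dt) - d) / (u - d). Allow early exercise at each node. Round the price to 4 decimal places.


dt = T/N = 0.125000
u = exp(sigma*sqrt(dt)) = 1.107971; d = 1/u = 0.902551
p = (exp((r-q)*dt) - d) / (u - d) = 0.484745
Discount per step: exp(-r*dt) = 0.997877
Stock lattice S(k, i) with i counting down-moves:
  k=0: S(0,0) = 21.9900
  k=1: S(1,0) = 24.3643; S(1,1) = 19.8471
  k=2: S(2,0) = 26.9949; S(2,1) = 21.9900; S(2,2) = 17.9130
  k=3: S(3,0) = 29.9096; S(3,1) = 24.3643; S(3,2) = 19.8471; S(3,3) = 16.1674
  k=4: S(4,0) = 33.1390; S(4,1) = 26.9949; S(4,2) = 21.9900; S(4,3) = 17.9130; S(4,4) = 14.5919
Terminal payoffs V(N, i) = max(K - S_T, 0):
  V(4,0) = 0.000000; V(4,1) = 0.000000; V(4,2) = 3.770000; V(4,3) = 7.846998; V(4,4) = 11.168110
Backward induction: V(k, i) = exp(-r*dt) * [p * V(k+1, i) + (1-p) * V(k+1, i+1)]; then take max(V_cont, immediate exercise) for American.
  V(3,0) = exp(-r*dt) * [p*0.000000 + (1-p)*0.000000] = 0.000000; exercise = 0.000000; V(3,0) = max -> 0.000000
  V(3,1) = exp(-r*dt) * [p*0.000000 + (1-p)*3.770000] = 1.938386; exercise = 1.395716; V(3,1) = max -> 1.938386
  V(3,2) = exp(-r*dt) * [p*3.770000 + (1-p)*7.846998] = 5.858230; exercise = 5.912912; V(3,2) = max -> 5.912912
  V(3,3) = exp(-r*dt) * [p*7.846998 + (1-p)*11.168110] = 9.537926; exercise = 9.592608; V(3,3) = max -> 9.592608
  V(2,0) = exp(-r*dt) * [p*0.000000 + (1-p)*1.938386] = 0.996642; exercise = 0.000000; V(2,0) = max -> 0.996642
  V(2,1) = exp(-r*dt) * [p*1.938386 + (1-p)*5.912912] = 3.977817; exercise = 3.770000; V(2,1) = max -> 3.977817
  V(2,2) = exp(-r*dt) * [p*5.912912 + (1-p)*9.592608] = 7.792316; exercise = 7.846998; V(2,2) = max -> 7.846998
  V(1,0) = exp(-r*dt) * [p*0.996642 + (1-p)*3.977817] = 2.527330; exercise = 1.395716; V(1,0) = max -> 2.527330
  V(1,1) = exp(-r*dt) * [p*3.977817 + (1-p)*7.846998] = 5.958754; exercise = 5.912912; V(1,1) = max -> 5.958754
  V(0,0) = exp(-r*dt) * [p*2.527330 + (1-p)*5.958754] = 4.286269; exercise = 3.770000; V(0,0) = max -> 4.286269

Answer: Price = V(0,0) = 4.2863


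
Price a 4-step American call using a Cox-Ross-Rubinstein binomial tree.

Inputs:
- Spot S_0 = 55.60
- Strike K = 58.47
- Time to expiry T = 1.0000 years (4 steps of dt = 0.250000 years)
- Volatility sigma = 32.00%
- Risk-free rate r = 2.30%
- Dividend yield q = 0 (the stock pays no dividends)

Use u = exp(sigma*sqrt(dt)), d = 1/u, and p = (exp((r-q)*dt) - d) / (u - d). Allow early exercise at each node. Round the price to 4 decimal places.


dt = T/N = 0.250000
u = exp(sigma*sqrt(dt)) = 1.173511; d = 1/u = 0.852144
p = (exp((r-q)*dt) - d) / (u - d) = 0.478029
Discount per step: exp(-r*dt) = 0.994266
Stock lattice S(k, i) with i counting down-moves:
  k=0: S(0,0) = 55.6000
  k=1: S(1,0) = 65.2472; S(1,1) = 47.3792
  k=2: S(2,0) = 76.5683; S(2,1) = 55.6000; S(2,2) = 40.3739
  k=3: S(3,0) = 89.8537; S(3,1) = 65.2472; S(3,2) = 47.3792; S(3,3) = 34.4044
  k=4: S(4,0) = 105.4443; S(4,1) = 76.5683; S(4,2) = 55.6000; S(4,3) = 40.3739; S(4,4) = 29.3175
Terminal payoffs V(N, i) = max(S_T - K, 0):
  V(4,0) = 46.974337; V(4,1) = 18.098304; V(4,2) = 0.000000; V(4,3) = 0.000000; V(4,4) = 0.000000
Backward induction: V(k, i) = exp(-r*dt) * [p * V(k+1, i) + (1-p) * V(k+1, i+1)]; then take max(V_cont, immediate exercise) for American.
  V(3,0) = exp(-r*dt) * [p*46.974337 + (1-p)*18.098304] = 31.718975; exercise = 31.383737; V(3,0) = max -> 31.718975
  V(3,1) = exp(-r*dt) * [p*18.098304 + (1-p)*0.000000] = 8.601910; exercise = 6.777204; V(3,1) = max -> 8.601910
  V(3,2) = exp(-r*dt) * [p*0.000000 + (1-p)*0.000000] = 0.000000; exercise = 0.000000; V(3,2) = max -> 0.000000
  V(3,3) = exp(-r*dt) * [p*0.000000 + (1-p)*0.000000] = 0.000000; exercise = 0.000000; V(3,3) = max -> 0.000000
  V(2,0) = exp(-r*dt) * [p*31.718975 + (1-p)*8.601910] = 19.539859; exercise = 18.098304; V(2,0) = max -> 19.539859
  V(2,1) = exp(-r*dt) * [p*8.601910 + (1-p)*0.000000] = 4.088386; exercise = 0.000000; V(2,1) = max -> 4.088386
  V(2,2) = exp(-r*dt) * [p*0.000000 + (1-p)*0.000000] = 0.000000; exercise = 0.000000; V(2,2) = max -> 0.000000
  V(1,0) = exp(-r*dt) * [p*19.539859 + (1-p)*4.088386] = 11.408848; exercise = 6.777204; V(1,0) = max -> 11.408848
  V(1,1) = exp(-r*dt) * [p*4.088386 + (1-p)*0.000000] = 1.943162; exercise = 0.000000; V(1,1) = max -> 1.943162
  V(0,0) = exp(-r*dt) * [p*11.408848 + (1-p)*1.943162] = 6.430949; exercise = 0.000000; V(0,0) = max -> 6.430949

Answer: Price = V(0,0) = 6.4309
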